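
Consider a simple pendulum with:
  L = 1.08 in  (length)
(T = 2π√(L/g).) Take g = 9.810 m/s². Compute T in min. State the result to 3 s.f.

0.00554 min

Directly: T = 2π√(L/g).
L = 1.08 in = 0.02743 m; g = 9.810 m/s².
T = 0.3323 s
0.3323 s × (1 min / 60.00 s) = 0.005538 min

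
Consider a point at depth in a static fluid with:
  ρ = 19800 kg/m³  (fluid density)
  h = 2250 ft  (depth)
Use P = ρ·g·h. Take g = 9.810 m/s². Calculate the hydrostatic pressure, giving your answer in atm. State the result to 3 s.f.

1310 atm

P is given directly by: P = ρgh.
ρ = 19800 kg/m³; h = 2250 ft = 685.8 m; g = 9.810 m/s².
P = 1.332×10^8 Pa  (the unit combination reduces to kg/(m·s²) = Pa)
1.332×10^8 Pa × (1 atm / 1.013×10^5 Pa) = 1315 atm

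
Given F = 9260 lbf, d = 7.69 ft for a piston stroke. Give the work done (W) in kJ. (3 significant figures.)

96.5 kJ

W is given directly by: W = F·d.
F = 9260 lbf = 41191 N; d = 7.69 ft = 2.344 m.
W = 96547 J
96547 J × (1 kJ / 1000 J) = 96.55 kJ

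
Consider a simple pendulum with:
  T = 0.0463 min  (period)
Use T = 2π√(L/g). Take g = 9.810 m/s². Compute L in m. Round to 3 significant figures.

Rearranging: L = g·(T/2π)².
T = 0.0463 min = 2.778 s; g = 9.810 m/s².
L = 1.918 m

1.92 m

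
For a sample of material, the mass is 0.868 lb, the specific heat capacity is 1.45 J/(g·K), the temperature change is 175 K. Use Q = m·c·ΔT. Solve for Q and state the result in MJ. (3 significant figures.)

Directly: Q = mcΔT.
m = 0.868 lb = 0.3937 kg; c = 1.45 J/(g·K) = 1450 J/(kg·K); ΔT = 175 K.
Q = 99906 J
99906 J × (1 MJ / 1.000×10^6 J) = 0.09991 MJ

0.0999 MJ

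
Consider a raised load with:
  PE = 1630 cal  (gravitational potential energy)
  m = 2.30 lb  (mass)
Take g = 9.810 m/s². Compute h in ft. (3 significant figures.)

2190 ft

Rearranging: h = PE/(m·g).
PE = 1630 cal = 6820 J; m = 2.30 lb = 1.043 kg; g = 9.810 m/s².
h = 666.4 m
666.4 m × (1 ft / 0.3048 m) = 2186 ft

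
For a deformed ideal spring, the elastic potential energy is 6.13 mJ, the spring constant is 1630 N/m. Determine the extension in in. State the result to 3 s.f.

Rearranging: x = √(2U/k).
U = 6.13 mJ = 0.006130 J; k = 1630 N/m.
x = 0.002743 m
0.002743 m × (1 in / 0.02540 m) = 0.1080 in

0.108 in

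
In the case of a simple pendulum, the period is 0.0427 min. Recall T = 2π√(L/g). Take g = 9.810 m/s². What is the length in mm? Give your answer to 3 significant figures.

1630 mm

Rearranging: L = g·(T/2π)².
T = 0.0427 min = 2.562 s; g = 9.810 m/s².
L = 1.631 m
1.631 m × (1 mm / 0.001000 m) = 1631 mm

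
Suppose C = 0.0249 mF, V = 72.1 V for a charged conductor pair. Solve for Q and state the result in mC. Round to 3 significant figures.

1.80 mC

Solving C = Q/V for Q: Q = CV.
C = 0.0249 mF = 2.490×10^-5 F; V = 72.1 V.
Q = 0.001795 C  (the unit combination reduces to A·s = C)
0.001795 C × (1 mC / 0.001000 C) = 1.795 mC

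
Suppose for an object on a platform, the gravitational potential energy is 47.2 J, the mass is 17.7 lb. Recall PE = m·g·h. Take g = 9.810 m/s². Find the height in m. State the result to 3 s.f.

Rearranging PE = m·g·h for h: h = PE/(m·g).
PE = 47.2 J; m = 17.7 lb = 8.029 kg; g = 9.810 m/s².
h = 0.5993 m

0.599 m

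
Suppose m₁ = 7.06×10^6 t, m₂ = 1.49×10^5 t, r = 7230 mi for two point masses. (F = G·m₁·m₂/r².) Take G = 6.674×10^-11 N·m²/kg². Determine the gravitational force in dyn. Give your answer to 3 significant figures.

From Newton's law of gravitation: F = Gm₁m₂/r².
m₁ = 7.06×10^6 t = 7.060×10^9 kg; m₂ = 1.49×10^5 t = 1.490×10^8 kg; r = 7230 mi = 1.164×10^7 m; G = 6.674×10^-11 N·m²/kg².
F = 5.186×10^-7 N  (the unit combination reduces to kg·m/s² = N)
5.186×10^-7 N × (1 dyn / 1.000×10^-5 N) = 0.05186 dyn

0.0519 dyn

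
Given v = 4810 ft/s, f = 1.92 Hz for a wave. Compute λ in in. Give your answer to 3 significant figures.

30100 in

Rearranging: λ = v/f.
v = 4810 ft/s = 1466 m/s; f = 1.92 Hz.
λ = 763.6 m
763.6 m × (1 in / 0.02540 m) = 30062 in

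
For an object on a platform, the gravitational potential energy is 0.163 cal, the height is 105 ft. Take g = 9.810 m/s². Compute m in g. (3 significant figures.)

Rearranging: m = PE/(g·h).
PE = 0.163 cal = 0.6820 J; h = 105 ft = 32.00 m; g = 9.810 m/s².
m = 0.002172 kg
0.002172 kg × (1 g / 0.001000 kg) = 2.172 g

2.17 g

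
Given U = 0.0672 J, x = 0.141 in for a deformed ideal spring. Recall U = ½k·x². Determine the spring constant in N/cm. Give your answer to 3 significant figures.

105 N/cm

Rearranging: k = 2U/x².
U = 0.0672 J; x = 0.141 in = 0.003581 m.
k = 10478 N/m
10478 N/m × (1 N/cm / 100.0 N/m) = 104.8 N/cm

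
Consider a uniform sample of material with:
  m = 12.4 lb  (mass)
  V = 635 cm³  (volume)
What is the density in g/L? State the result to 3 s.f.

8860 g/L

Directly: ρ = m/V.
m = 12.4 lb = 5.625 kg; V = 635 cm³ = 6.350×10^-4 m³.
ρ = 8858 kg/m³
Since 1 g/L = 1 kg/m³, 8858 g/L.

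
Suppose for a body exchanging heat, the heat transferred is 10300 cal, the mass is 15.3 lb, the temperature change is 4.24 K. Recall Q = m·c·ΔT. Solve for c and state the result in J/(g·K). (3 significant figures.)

1.46 J/(g·K)

Solving Q = m·c·ΔT for c: c = Q/(m·ΔT).
Q = 10300 cal = 43095 J; m = 15.3 lb = 6.940 kg; ΔT = 4.24 K.
c = 1465 J/(kg·K)
1465 J/(kg·K) × (1 J/(g·K) / 1000 J/(kg·K)) = 1.465 J/(g·K)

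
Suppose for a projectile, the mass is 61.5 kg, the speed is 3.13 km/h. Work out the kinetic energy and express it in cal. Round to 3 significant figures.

5.56 cal

Directly: KE = ½mv².
m = 61.5 kg; v = 3.13 km/h = 0.8694 m/s.
KE = 23.24 J  (the unit combination reduces to kg·m²/s² = J)
23.24 J × (1 cal / 4.184 J) = 5.556 cal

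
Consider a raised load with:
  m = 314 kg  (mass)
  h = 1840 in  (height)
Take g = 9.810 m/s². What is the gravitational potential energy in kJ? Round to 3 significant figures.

144 kJ

Directly: PE = mgh.
m = 314 kg; h = 1840 in = 46.74 m; g = 9.810 m/s².
PE = 1.440×10^5 J
1.440×10^5 J × (1 kJ / 1000 J) = 144.0 kJ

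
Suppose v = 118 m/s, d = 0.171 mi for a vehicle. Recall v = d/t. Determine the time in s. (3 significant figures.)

2.33 s

Rearranging v = d/t for t: t = d/v.
v = 118 m/s; d = 0.171 mi = 275.2 m.
t = 2.332 s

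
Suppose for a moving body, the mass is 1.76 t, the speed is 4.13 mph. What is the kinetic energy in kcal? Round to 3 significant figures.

0.717 kcal

Directly: KE = ½mv².
m = 1.76 t = 1760 kg; v = 4.13 mph = 1.846 m/s.
KE = 3000 J  (the unit combination reduces to kg·m²/s² = J)
3000 J × (1 kcal / 4184 J) = 0.7169 kcal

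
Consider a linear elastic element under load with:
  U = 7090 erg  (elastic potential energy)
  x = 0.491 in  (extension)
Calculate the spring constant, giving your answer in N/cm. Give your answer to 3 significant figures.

Rearranging U = ½k·x² for k: k = 2U/x².
U = 7090 erg = 7.090×10^-4 J; x = 0.491 in = 0.01247 m.
k = 9.117 N/m
9.117 N/m × (1 N/cm / 100.0 N/m) = 0.09117 N/cm

0.0912 N/cm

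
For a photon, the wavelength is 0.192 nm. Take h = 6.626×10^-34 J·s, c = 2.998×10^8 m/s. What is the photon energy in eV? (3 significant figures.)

6460 eV

Directly: E = hc/λ.
λ = 0.192 nm = 1.920×10^-10 m; h = 6.626×10^-34 J·s; c = 2.998×10^8 m/s.
E = 1.035×10^-15 J  (the unit combination reduces to kg·m²/s² = J)
1.035×10^-15 J × (1 eV / 1.602×10^-19 J) = 6458 eV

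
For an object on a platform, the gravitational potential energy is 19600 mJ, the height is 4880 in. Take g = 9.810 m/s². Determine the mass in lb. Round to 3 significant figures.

0.0355 lb

Rearranging PE = m·g·h for m: m = PE/(g·h).
PE = 19600 mJ = 19.60 J; h = 4880 in = 124.0 m; g = 9.810 m/s².
m = 0.01612 kg
0.01612 kg × (1 lb / 0.4536 kg) = 0.03554 lb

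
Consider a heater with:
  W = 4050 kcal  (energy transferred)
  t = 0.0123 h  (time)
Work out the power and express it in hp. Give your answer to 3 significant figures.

513 hp

Directly: P = W/t.
W = 4050 kcal = 1.695×10^7 J; t = 0.0123 h = 44.28 s.
P = 3.827×10^5 W
3.827×10^5 W × (1 hp / 745.7 W) = 513.2 hp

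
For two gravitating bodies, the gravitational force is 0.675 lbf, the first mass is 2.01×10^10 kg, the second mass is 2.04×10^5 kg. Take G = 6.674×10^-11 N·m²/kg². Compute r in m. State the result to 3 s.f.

Solving F = G·m₁·m₂/r² for r: r = √(G·m₁m₂/F).
F = 0.675 lbf = 3.003 N; m₁ = 2.01×10^10 kg; m₂ = 2.04×10^5 kg; G = 6.674×10^-11 N·m²/kg².
r = 301.9 m

302 m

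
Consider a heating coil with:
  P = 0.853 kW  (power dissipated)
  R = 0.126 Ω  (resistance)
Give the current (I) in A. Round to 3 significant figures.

82.3 A

Solving P = I²R for I: I = √(P/R).
P = 0.853 kW = 853.0 W; R = 0.126 Ω.
I = 82.28 A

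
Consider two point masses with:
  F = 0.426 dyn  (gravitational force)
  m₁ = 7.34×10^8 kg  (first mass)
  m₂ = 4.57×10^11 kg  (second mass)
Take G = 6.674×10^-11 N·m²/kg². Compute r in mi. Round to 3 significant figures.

45000 mi

From Newton's law of gravitation: r = √(G·m₁m₂/F).
F = 0.426 dyn = 4.260×10^-6 N; m₁ = 7.34×10^8 kg; m₂ = 4.57×10^11 kg; G = 6.674×10^-11 N·m²/kg².
r = 7.249×10^7 m
7.249×10^7 m × (1 mi / 1609 m) = 45045 mi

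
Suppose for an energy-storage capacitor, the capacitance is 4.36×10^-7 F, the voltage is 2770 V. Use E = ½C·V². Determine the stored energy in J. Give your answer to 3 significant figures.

1.67 J

E is given directly by: E = ½CV².
C = 4.36×10^-7 F; V = 2770 V.
E = 1.673 J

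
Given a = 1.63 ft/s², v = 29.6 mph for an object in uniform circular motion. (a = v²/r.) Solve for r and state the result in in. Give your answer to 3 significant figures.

13900 in

Rearranging a = v²/r for r: r = v²/a.
a = 1.63 ft/s² = 0.4968 m/s²; v = 29.6 mph = 13.23 m/s.
r = 352.4 m
352.4 m × (1 in / 0.02540 m) = 13875 in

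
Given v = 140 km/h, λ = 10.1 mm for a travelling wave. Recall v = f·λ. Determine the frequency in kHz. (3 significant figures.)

3.85 kHz

Solving v = f·λ for f: f = v/λ.
v = 140 km/h = 38.89 m/s; λ = 10.1 mm = 0.01010 m.
f = 3850 Hz
3850 Hz × (1 kHz / 1000 Hz) = 3.850 kHz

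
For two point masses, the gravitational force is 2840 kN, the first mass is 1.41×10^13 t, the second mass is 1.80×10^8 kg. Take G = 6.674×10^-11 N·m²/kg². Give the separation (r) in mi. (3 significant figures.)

Rearranging F = G·m₁·m₂/r² for r: r = √(G·m₁m₂/F).
F = 2840 kN = 2.840×10^6 N; m₁ = 1.41×10^13 t = 1.410×10^16 kg; m₂ = 1.80×10^8 kg; G = 6.674×10^-11 N·m²/kg².
r = 7723 m
7723 m × (1 mi / 1609 m) = 4.799 mi

4.80 mi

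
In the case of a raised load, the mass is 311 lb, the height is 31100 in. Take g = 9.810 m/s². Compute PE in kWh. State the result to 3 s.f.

Directly: PE = mgh.
m = 311 lb = 141.1 kg; h = 31100 in = 789.9 m; g = 9.810 m/s².
PE = 1.093×10^6 J  (the unit combination reduces to kg·m²/s² = J)
1.093×10^6 J × (1 kWh / 3.600×10^6 J) = 0.3037 kWh

0.304 kWh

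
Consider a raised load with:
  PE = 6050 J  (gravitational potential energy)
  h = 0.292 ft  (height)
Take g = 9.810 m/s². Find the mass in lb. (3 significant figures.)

Rearranging: m = PE/(g·h).
PE = 6050 J; h = 0.292 ft = 0.08900 m; g = 9.810 m/s².
m = 6929 kg
6929 kg × (1 lb / 0.4536 kg) = 15276 lb

15300 lb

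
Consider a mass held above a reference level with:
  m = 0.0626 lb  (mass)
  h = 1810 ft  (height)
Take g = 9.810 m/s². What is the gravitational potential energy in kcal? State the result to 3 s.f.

PE is given directly by: PE = mgh.
m = 0.0626 lb = 0.02839 kg; h = 1810 ft = 551.7 m; g = 9.810 m/s².
PE = 153.7 J
153.7 J × (1 kcal / 4184 J) = 0.03673 kcal

0.0367 kcal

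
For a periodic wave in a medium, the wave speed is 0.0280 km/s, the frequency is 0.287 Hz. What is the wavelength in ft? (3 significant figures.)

320 ft

Rearranging: λ = v/f.
v = 0.0280 km/s = 28.00 m/s; f = 0.287 Hz.
λ = 97.56 m
97.56 m × (1 ft / 0.3048 m) = 320.1 ft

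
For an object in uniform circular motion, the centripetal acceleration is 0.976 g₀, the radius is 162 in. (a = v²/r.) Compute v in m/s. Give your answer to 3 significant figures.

Solving a = v²/r for v: v = √(a·r).
a = 0.976 g₀ = 9.571 m/s²; r = 162 in = 4.115 m.
v = 6.276 m/s

6.28 m/s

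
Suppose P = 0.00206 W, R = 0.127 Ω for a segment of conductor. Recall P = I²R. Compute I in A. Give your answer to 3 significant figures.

0.127 A

Rearranging P = I²R for I: I = √(P/R).
P = 0.00206 W; R = 0.127 Ω.
I = 0.1274 A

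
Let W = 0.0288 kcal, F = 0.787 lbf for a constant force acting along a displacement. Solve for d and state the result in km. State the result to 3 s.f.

0.0344 km

Rearranging W = F·d for d: d = W/F.
W = 0.0288 kcal = 120.5 J; F = 0.787 lbf = 3.501 N.
d = 34.42 m
34.42 m × (1 km / 1000 m) = 0.03442 km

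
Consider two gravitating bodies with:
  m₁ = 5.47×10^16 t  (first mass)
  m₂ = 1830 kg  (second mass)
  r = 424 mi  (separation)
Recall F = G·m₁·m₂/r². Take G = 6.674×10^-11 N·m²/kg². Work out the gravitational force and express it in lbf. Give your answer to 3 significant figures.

From Newton's law of gravitation: F = Gm₁m₂/r².
m₁ = 5.47×10^16 t = 5.470×10^19 kg; m₂ = 1830 kg; r = 424 mi = 6.824×10^5 m; G = 6.674×10^-11 N·m²/kg².
F = 14.35 N
14.35 N × (1 lbf / 4.448 N) = 3.226 lbf

3.23 lbf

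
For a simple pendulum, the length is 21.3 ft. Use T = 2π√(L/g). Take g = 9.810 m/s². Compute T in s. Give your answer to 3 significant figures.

Directly: T = 2π√(L/g).
L = 21.3 ft = 6.492 m; g = 9.810 m/s².
T = 5.111 s

5.11 s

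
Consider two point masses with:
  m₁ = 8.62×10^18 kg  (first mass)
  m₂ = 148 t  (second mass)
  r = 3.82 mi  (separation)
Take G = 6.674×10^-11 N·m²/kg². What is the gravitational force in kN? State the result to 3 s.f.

From Newton's law of gravitation: F = Gm₁m₂/r².
m₁ = 8.62×10^18 kg; m₂ = 148 t = 1.480×10^5 kg; r = 3.82 mi = 6148 m; G = 6.674×10^-11 N·m²/kg².
F = 2.253×10^6 N  (the unit combination reduces to kg·m/s² = N)
2.253×10^6 N × (1 kN / 1000 N) = 2253 kN

2250 kN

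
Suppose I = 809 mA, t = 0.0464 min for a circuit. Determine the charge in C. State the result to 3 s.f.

q is given directly by: q = It.
I = 809 mA = 0.8090 A; t = 0.0464 min = 2.784 s.
q = 2.252 C

2.25 C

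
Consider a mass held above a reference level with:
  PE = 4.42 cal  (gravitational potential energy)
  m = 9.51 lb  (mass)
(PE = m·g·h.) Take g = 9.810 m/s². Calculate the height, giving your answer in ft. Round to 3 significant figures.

Rearranging PE = m·g·h for h: h = PE/(m·g).
PE = 4.42 cal = 18.49 J; m = 9.51 lb = 4.314 kg; g = 9.810 m/s².
h = 0.4370 m
0.4370 m × (1 ft / 0.3048 m) = 1.434 ft

1.43 ft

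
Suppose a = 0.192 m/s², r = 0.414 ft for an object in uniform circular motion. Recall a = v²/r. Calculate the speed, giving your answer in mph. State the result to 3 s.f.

Rearranging: v = √(a·r).
a = 0.192 m/s²; r = 0.414 ft = 0.1262 m.
v = 0.1557 m/s
0.1557 m/s × (1 mph / 0.4470 m/s) = 0.3482 mph

0.348 mph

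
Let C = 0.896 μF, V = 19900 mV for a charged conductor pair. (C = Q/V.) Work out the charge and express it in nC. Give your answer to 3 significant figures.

Rearranging: Q = CV.
C = 0.896 μF = 8.960×10^-7 F; V = 19900 mV = 19.90 V.
Q = 1.783×10^-5 C
1.783×10^-5 C × (1 nC / 1.000×10^-9 C) = 17830 nC

17800 nC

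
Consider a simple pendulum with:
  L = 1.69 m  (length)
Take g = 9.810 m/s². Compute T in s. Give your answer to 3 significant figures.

2.61 s

T is given directly by: T = 2π√(L/g).
L = 1.69 m; g = 9.810 m/s².
T = 2.608 s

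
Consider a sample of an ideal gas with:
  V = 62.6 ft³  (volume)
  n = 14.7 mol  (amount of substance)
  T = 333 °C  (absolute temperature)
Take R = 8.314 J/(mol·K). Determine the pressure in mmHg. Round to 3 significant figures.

313 mmHg

From the ideal-gas law: P = nRT/V.
V = 62.6 ft³ = 1.773 m³; n = 14.7 mol; T = 333 °C = 606.1 K; R = 8.314 J/(mol·K).
P = 41792 Pa  (the unit combination reduces to kg/(m·s²) = Pa)
41792 Pa × (1 mmHg / 133.3 Pa) = 313.5 mmHg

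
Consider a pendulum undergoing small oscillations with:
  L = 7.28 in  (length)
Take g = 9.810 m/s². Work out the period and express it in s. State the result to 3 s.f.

0.863 s

T is given directly by: T = 2π√(L/g).
L = 7.28 in = 0.1849 m; g = 9.810 m/s².
T = 0.8626 s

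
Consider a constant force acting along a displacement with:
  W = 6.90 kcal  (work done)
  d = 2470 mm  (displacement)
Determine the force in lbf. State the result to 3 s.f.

Solving W = F·d for F: F = W/d.
W = 6.90 kcal = 28870 J; d = 2470 mm = 2.470 m.
F = 11688 N  (the unit combination reduces to kg·m/s² = N)
11688 N × (1 lbf / 4.448 N) = 2628 lbf

2630 lbf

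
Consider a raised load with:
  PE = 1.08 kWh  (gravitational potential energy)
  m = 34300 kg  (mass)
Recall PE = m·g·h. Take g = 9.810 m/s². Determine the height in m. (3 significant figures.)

11.6 m

Solving PE = m·g·h for h: h = PE/(m·g).
PE = 1.08 kWh = 3.888×10^6 J; m = 34300 kg; g = 9.810 m/s².
h = 11.55 m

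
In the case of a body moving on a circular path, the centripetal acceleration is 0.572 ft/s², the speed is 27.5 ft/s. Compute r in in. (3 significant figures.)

Rearranging a = v²/r for r: r = v²/a.
a = 0.572 ft/s² = 0.1743 m/s²; v = 27.5 ft/s = 8.382 m/s.
r = 403.0 m
403.0 m × (1 in / 0.02540 m) = 15865 in

15900 in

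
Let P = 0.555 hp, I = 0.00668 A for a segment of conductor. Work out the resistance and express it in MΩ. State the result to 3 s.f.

9.27 MΩ

Solving P = I²R for R: R = P/I².
P = 0.555 hp = 413.9 W; I = 0.00668 A.
R = 9.275×10^6 Ω
9.275×10^6 Ω × (1 MΩ / 1.000×10^6 Ω) = 9.275 MΩ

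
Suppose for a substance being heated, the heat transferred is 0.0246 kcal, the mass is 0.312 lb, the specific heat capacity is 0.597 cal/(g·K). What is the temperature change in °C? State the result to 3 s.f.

Rearranging: ΔT = Q/(m·c).
Q = 0.0246 kcal = 102.9 J; m = 0.312 lb = 0.1415 kg; c = 0.597 cal/(g·K) = 2498 J/(kg·K).
ΔT = 0.2912 K
Since 1 °C = 1 K, 0.2912 °C.

0.291 °C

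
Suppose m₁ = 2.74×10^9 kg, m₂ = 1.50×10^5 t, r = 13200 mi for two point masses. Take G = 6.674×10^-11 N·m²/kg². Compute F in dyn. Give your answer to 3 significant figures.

From Newton's law of gravitation: F = Gm₁m₂/r².
m₁ = 2.74×10^9 kg; m₂ = 1.50×10^5 t = 1.500×10^8 kg; r = 13200 mi = 2.124×10^7 m; G = 6.674×10^-11 N·m²/kg².
F = 6.078×10^-8 N  (the unit combination reduces to kg·m/s² = N)
6.078×10^-8 N × (1 dyn / 1.000×10^-5 N) = 0.006078 dyn

0.00608 dyn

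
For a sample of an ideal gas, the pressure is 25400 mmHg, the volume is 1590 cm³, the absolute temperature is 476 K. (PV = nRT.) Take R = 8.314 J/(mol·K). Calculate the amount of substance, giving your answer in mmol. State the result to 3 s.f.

1360 mmol

Solving PV = nRT for n: n = PV/(RT).
P = 25400 mmHg = 3.386×10^6 Pa; V = 1590 cm³ = 0.001590 m³; T = 476 K; R = 8.314 J/(mol·K).
n = 1.361 mol
1.361 mol × (1 mmol / 0.001000 mol) = 1361 mmol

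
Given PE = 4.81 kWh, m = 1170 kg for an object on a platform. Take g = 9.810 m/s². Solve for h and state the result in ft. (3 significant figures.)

Solving PE = m·g·h for h: h = PE/(m·g).
PE = 4.81 kWh = 1.732×10^7 J; m = 1170 kg; g = 9.810 m/s².
h = 1509 m
1509 m × (1 ft / 0.3048 m) = 4950 ft

4950 ft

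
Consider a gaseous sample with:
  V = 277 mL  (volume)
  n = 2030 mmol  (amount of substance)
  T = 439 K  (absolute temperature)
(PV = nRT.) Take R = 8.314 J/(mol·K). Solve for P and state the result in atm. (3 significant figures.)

P is given directly by: P = nRT/V.
V = 277 mL = 2.770×10^-4 m³; n = 2030 mmol = 2.030 mol; T = 439 K; R = 8.314 J/(mol·K).
P = 2.675×10^7 Pa
2.675×10^7 Pa × (1 atm / 1.013×10^5 Pa) = 264.0 atm

264 atm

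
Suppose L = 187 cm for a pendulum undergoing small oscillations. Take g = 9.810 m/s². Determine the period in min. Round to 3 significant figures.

0.0457 min

T is given directly by: T = 2π√(L/g).
L = 187 cm = 1.870 m; g = 9.810 m/s².
T = 2.743 s
2.743 s × (1 min / 60.00 s) = 0.04572 min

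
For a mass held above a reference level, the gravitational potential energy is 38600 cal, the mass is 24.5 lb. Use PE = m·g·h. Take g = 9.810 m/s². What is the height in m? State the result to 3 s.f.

Rearranging: h = PE/(m·g).
PE = 38600 cal = 1.615×10^5 J; m = 24.5 lb = 11.11 kg; g = 9.810 m/s².
h = 1481 m

1480 m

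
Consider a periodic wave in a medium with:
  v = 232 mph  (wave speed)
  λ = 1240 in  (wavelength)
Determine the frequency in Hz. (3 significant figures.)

Rearranging v = f·λ for f: f = v/λ.
v = 232 mph = 103.7 m/s; λ = 1240 in = 31.50 m.
f = 3.293 Hz

3.29 Hz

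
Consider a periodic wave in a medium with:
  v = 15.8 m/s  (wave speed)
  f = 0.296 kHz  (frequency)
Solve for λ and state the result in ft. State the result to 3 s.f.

0.175 ft

Rearranging: λ = v/f.
v = 15.8 m/s; f = 0.296 kHz = 296.0 Hz.
λ = 0.05338 m
0.05338 m × (1 ft / 0.3048 m) = 0.1751 ft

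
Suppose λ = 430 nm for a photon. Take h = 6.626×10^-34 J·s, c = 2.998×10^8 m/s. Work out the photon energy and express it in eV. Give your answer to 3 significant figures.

E is given directly by: E = hc/λ.
λ = 430 nm = 4.300×10^-7 m; h = 6.626×10^-34 J·s; c = 2.998×10^8 m/s.
E = 4.620×10^-19 J
4.620×10^-19 J × (1 eV / 1.602×10^-19 J) = 2.883 eV

2.88 eV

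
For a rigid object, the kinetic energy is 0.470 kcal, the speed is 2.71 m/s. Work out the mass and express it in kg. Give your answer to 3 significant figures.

536 kg

Rearranging KE = ½mv² for m: m = 2·KE/v².
KE = 0.470 kcal = 1966 J; v = 2.71 m/s.
m = 535.5 kg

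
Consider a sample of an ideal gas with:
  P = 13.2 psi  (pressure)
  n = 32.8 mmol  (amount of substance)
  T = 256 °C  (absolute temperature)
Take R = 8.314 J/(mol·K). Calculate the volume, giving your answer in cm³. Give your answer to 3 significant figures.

1590 cm³

Solving PV = nRT for V: V = nRT/P.
P = 13.2 psi = 91011 Pa; n = 32.8 mmol = 0.03280 mol; T = 256 °C = 529.1 K; R = 8.314 J/(mol·K).
V = 0.001586 m³
0.001586 m³ × (1 cm³ / 1.000×10^-6 m³) = 1586 cm³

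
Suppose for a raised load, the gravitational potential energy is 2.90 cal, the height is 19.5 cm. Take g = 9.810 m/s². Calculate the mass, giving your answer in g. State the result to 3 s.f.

6340 g

Rearranging PE = m·g·h for m: m = PE/(g·h).
PE = 2.90 cal = 12.13 J; h = 19.5 cm = 0.1950 m; g = 9.810 m/s².
m = 6.343 kg
6.343 kg × (1 g / 0.001000 kg) = 6343 g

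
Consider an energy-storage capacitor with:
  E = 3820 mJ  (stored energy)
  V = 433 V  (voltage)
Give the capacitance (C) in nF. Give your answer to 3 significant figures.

Rearranging E = ½C·V² for C: C = 2E/V².
E = 3820 mJ = 3.820 J; V = 433 V.
C = 4.075×10^-5 F
4.075×10^-5 F × (1 nF / 1.000×10^-9 F) = 40749 nF

40700 nF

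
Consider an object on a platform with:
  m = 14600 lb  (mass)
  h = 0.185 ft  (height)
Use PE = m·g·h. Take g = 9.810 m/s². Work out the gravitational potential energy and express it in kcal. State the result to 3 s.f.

0.876 kcal

Directly: PE = mgh.
m = 14600 lb = 6622 kg; h = 0.185 ft = 0.05639 m; g = 9.810 m/s².
PE = 3663 J
3663 J × (1 kcal / 4184 J) = 0.8756 kcal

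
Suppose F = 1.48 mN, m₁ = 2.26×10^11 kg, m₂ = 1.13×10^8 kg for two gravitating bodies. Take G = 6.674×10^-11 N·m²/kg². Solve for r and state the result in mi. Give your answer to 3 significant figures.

Rearranging F = G·m₁·m₂/r² for r: r = √(G·m₁m₂/F).
F = 1.48 mN = 0.001480 N; m₁ = 2.26×10^11 kg; m₂ = 1.13×10^8 kg; G = 6.674×10^-11 N·m²/kg².
r = 1.073×10^6 m
1.073×10^6 m × (1 mi / 1609 m) = 666.8 mi

667 mi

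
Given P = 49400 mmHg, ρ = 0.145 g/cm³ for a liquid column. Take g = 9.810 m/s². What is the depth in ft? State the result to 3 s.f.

Rearranging: h = P/(ρ·g).
P = 49400 mmHg = 6.586×10^6 Pa; ρ = 0.145 g/cm³ = 145.0 kg/m³; g = 9.810 m/s².
h = 4630 m
4630 m × (1 ft / 0.3048 m) = 15191 ft

15200 ft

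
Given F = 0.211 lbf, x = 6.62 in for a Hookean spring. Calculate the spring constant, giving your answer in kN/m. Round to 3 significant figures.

From Hooke's law: k = F/x.
F = 0.211 lbf = 0.9386 N; x = 6.62 in = 0.1681 m.
k = 5.582 N/m
5.582 N/m × (1 kN/m / 1000 N/m) = 0.005582 kN/m

0.00558 kN/m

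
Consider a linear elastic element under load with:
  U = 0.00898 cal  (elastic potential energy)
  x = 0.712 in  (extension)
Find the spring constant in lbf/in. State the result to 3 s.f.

1.31 lbf/in

Solving U = ½k·x² for k: k = 2U/x².
U = 0.00898 cal = 0.03757 J; x = 0.712 in = 0.01808 m.
k = 229.8 N/m
229.8 N/m × (1 lbf/in / 175.1 N/m) = 1.312 lbf/in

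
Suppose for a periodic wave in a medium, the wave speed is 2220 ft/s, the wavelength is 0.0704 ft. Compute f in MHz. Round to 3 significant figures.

Rearranging v = f·λ for f: f = v/λ.
v = 2220 ft/s = 676.7 m/s; λ = 0.0704 ft = 0.02146 m.
f = 31534 Hz
31534 Hz × (1 MHz / 1.000×10^6 Hz) = 0.03153 MHz

0.0315 MHz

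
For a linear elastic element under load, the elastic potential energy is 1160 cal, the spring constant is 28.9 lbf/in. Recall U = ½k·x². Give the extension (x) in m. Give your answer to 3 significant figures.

Solving U = ½k·x² for x: x = √(2U/k).
U = 1160 cal = 4853 J; k = 28.9 lbf/in = 5061 N/m.
x = 1.385 m

1.38 m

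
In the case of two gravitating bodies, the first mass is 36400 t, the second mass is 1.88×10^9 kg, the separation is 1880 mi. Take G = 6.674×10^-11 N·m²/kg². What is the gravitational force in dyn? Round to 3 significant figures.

0.0499 dyn

F is given directly by: F = Gm₁m₂/r².
m₁ = 36400 t = 3.640×10^7 kg; m₂ = 1.88×10^9 kg; r = 1880 mi = 3.026×10^6 m; G = 6.674×10^-11 N·m²/kg².
F = 4.989×10^-7 N  (the unit combination reduces to kg·m/s² = N)
4.989×10^-7 N × (1 dyn / 1.000×10^-5 N) = 0.04989 dyn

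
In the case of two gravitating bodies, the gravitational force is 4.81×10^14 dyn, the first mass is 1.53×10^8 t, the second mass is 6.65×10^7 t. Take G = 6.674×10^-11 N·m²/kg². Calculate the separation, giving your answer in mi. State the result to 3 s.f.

Rearranging: r = √(G·m₁m₂/F).
F = 4.81×10^14 dyn = 4.810×10^9 N; m₁ = 1.53×10^8 t = 1.530×10^11 kg; m₂ = 6.65×10^7 t = 6.650×10^10 kg; G = 6.674×10^-11 N·m²/kg².
r = 11.88 m
11.88 m × (1 mi / 1609 m) = 0.007383 mi

0.00738 mi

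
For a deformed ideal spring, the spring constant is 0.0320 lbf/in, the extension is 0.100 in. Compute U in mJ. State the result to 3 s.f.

0.0181 mJ

U is given directly by: U = ½kx².
k = 0.0320 lbf/in = 5.604 N/m; x = 0.100 in = 0.002540 m.
U = 1.808×10^-5 J  (the unit combination reduces to kg·m²/s² = J)
1.808×10^-5 J × (1 mJ / 0.001000 J) = 0.01808 mJ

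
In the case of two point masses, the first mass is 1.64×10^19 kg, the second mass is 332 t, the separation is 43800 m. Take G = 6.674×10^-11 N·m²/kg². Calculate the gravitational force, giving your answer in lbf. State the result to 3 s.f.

42600 lbf

Directly: F = Gm₁m₂/r².
m₁ = 1.64×10^19 kg; m₂ = 332 t = 3.320×10^5 kg; r = 43800 m; G = 6.674×10^-11 N·m²/kg².
F = 1.894×10^5 N
1.894×10^5 N × (1 lbf / 4.448 N) = 42583 lbf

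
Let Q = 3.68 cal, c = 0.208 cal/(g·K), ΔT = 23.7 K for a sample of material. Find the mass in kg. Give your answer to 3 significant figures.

7.47×10^-4 kg

Solving Q = m·c·ΔT for m: m = Q/(c·ΔT).
Q = 3.68 cal = 15.40 J; c = 0.208 cal/(g·K) = 870.3 J/(kg·K); ΔT = 23.7 K.
m = 7.465×10^-4 kg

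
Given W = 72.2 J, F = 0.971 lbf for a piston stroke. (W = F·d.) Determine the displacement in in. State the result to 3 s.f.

658 in

Rearranging: d = W/F.
W = 72.2 J; F = 0.971 lbf = 4.319 N.
d = 16.72 m
16.72 m × (1 in / 0.02540 m) = 658.1 in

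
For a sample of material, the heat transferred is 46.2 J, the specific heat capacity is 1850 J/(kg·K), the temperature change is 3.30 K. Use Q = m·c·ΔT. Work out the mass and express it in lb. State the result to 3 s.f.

Rearranging Q = m·c·ΔT for m: m = Q/(c·ΔT).
Q = 46.2 J; c = 1850 J/(kg·K); ΔT = 3.30 K.
m = 0.007568 kg
0.007568 kg × (1 lb / 0.4536 kg) = 0.01668 lb

0.0167 lb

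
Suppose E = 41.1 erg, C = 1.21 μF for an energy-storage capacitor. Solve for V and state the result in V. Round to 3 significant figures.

2.61 V

Rearranging: V = √(2E/C).
E = 41.1 erg = 4.110×10^-6 J; C = 1.21 μF = 1.210×10^-6 F.
V = 2.606 V  (the unit combination reduces to kg·m²/(A·s³) = V)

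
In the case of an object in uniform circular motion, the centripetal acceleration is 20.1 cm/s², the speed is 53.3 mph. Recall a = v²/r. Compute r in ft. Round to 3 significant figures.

Rearranging: r = v²/a.
a = 20.1 cm/s² = 0.2010 m/s²; v = 53.3 mph = 23.83 m/s.
r = 2825 m
2825 m × (1 ft / 0.3048 m) = 9267 ft

9270 ft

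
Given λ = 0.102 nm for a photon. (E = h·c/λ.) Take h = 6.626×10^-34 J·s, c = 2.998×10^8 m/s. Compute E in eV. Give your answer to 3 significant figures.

E is given directly by: E = hc/λ.
λ = 0.102 nm = 1.020×10^-10 m; h = 6.626×10^-34 J·s; c = 2.998×10^8 m/s.
E = 1.948×10^-15 J
1.948×10^-15 J × (1 eV / 1.602×10^-19 J) = 12155 eV

12200 eV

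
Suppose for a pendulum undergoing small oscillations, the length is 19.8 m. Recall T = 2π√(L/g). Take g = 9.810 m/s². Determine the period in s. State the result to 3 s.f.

T is given directly by: T = 2π√(L/g).
L = 19.8 m; g = 9.810 m/s².
T = 8.926 s

8.93 s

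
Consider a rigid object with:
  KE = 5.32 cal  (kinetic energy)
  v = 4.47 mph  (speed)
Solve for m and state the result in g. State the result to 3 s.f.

Rearranging KE = ½mv² for m: m = 2·KE/v².
KE = 5.32 cal = 22.26 J; v = 4.47 mph = 1.998 m/s.
m = 11.15 kg
11.15 kg × (1 g / 0.001000 kg) = 11149 g

11100 g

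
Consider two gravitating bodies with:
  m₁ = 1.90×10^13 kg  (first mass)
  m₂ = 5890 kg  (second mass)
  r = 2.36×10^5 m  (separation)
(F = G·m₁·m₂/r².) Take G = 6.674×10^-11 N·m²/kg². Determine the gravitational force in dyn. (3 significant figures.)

F is given directly by: F = Gm₁m₂/r².
m₁ = 1.90×10^13 kg; m₂ = 5890 kg; r = 2.36×10^5 m; G = 6.674×10^-11 N·m²/kg².
F = 1.341×10^-4 N  (the unit combination reduces to kg·m/s² = N)
1.341×10^-4 N × (1 dyn / 1.000×10^-5 N) = 13.41 dyn

13.4 dyn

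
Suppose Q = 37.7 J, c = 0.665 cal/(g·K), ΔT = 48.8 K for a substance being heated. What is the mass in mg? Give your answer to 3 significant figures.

278 mg

Solving Q = m·c·ΔT for m: m = Q/(c·ΔT).
Q = 37.7 J; c = 0.665 cal/(g·K) = 2782 J/(kg·K); ΔT = 48.8 K.
m = 2.777×10^-4 kg
2.777×10^-4 kg × (1 mg / 1.000×10^-6 kg) = 277.7 mg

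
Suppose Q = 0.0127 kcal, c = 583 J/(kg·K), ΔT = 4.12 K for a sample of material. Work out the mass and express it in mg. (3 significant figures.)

22100 mg

Rearranging: m = Q/(c·ΔT).
Q = 0.0127 kcal = 53.14 J; c = 583 J/(kg·K); ΔT = 4.12 K.
m = 0.02212 kg
0.02212 kg × (1 mg / 1.000×10^-6 kg) = 22122 mg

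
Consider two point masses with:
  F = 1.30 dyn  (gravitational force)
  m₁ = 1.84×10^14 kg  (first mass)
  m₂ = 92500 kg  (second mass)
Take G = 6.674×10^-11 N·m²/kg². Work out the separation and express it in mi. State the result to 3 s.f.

5810 mi

From Newton's law of gravitation: r = √(G·m₁m₂/F).
F = 1.30 dyn = 1.300×10^-5 N; m₁ = 1.84×10^14 kg; m₂ = 92500 kg; G = 6.674×10^-11 N·m²/kg².
r = 9.348×10^6 m
9.348×10^6 m × (1 mi / 1609 m) = 5808 mi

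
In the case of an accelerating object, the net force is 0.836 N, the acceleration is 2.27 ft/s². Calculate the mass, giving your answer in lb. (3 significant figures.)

2.66 lb

Solving F = m·a for m: m = F/a.
F = 0.836 N; a = 2.27 ft/s² = 0.6919 m/s².
m = 1.208 kg
1.208 kg × (1 lb / 0.4536 kg) = 2.664 lb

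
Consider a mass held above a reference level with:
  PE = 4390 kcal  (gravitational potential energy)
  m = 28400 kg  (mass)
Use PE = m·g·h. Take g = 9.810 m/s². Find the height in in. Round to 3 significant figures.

Rearranging: h = PE/(m·g).
PE = 4390 kcal = 1.837×10^7 J; m = 28400 kg; g = 9.810 m/s².
h = 65.93 m
65.93 m × (1 in / 0.02540 m) = 2596 in

2600 in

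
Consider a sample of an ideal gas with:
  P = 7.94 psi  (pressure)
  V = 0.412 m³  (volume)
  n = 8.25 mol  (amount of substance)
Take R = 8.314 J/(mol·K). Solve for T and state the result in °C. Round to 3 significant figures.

55.7 °C

From the ideal-gas law: T = PV/(nR).
P = 7.94 psi = 54744 Pa; V = 0.412 m³; n = 8.25 mol; R = 8.314 J/(mol·K).
T = 328.8 K
328.8 K − 273.15 = 55.68 °C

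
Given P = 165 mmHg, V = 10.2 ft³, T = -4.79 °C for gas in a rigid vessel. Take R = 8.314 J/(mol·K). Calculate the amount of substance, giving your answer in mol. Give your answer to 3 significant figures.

From the ideal-gas law: n = PV/(RT).
P = 165 mmHg = 21998 Pa; V = 10.2 ft³ = 0.2888 m³; T = -4.79 °C = 268.4 K; R = 8.314 J/(mol·K).
n = 2.848 mol

2.85 mol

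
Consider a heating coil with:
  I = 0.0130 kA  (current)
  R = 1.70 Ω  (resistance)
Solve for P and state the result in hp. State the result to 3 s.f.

Directly: P = I²R.
I = 0.0130 kA = 13.00 A; R = 1.70 Ω.
P = 287.3 W
287.3 W × (1 hp / 745.7 W) = 0.3853 hp

0.385 hp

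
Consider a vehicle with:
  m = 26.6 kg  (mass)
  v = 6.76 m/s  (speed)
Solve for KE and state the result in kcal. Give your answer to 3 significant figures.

0.145 kcal

Directly: KE = ½mv².
m = 26.6 kg; v = 6.76 m/s.
KE = 607.8 J
607.8 J × (1 kcal / 4184 J) = 0.1453 kcal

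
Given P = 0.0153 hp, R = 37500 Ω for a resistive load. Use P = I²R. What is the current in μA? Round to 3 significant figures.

Rearranging P = I²R for I: I = √(P/R).
P = 0.0153 hp = 11.41 W; R = 37500 Ω.
I = 0.01744 A
0.01744 A × (1 μA / 1.000×10^-6 A) = 17443 μA

17400 μA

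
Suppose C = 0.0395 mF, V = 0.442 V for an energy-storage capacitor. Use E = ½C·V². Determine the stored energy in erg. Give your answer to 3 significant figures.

E is given directly by: E = ½CV².
C = 0.0395 mF = 3.950×10^-5 F; V = 0.442 V.
E = 3.858×10^-6 J
3.858×10^-6 J × (1 erg / 1.000×10^-7 J) = 38.58 erg

38.6 erg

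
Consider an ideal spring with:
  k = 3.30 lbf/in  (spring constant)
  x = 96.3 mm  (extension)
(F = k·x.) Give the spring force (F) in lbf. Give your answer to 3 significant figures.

F is given directly by: F = kx.
k = 3.30 lbf/in = 577.9 N/m; x = 96.3 mm = 0.09630 m.
F = 55.65 N
55.65 N × (1 lbf / 4.448 N) = 12.51 lbf

12.5 lbf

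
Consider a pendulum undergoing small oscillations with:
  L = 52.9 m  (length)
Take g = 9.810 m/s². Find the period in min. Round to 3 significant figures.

0.243 min

Directly: T = 2π√(L/g).
L = 52.9 m; g = 9.810 m/s².
T = 14.59 s
14.59 s × (1 min / 60.00 s) = 0.2432 min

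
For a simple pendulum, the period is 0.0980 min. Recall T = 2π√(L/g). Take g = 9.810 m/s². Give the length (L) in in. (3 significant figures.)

338 in

Solving T = 2π√(L/g) for L: L = g·(T/2π)².
T = 0.0980 min = 5.880 s; g = 9.810 m/s².
L = 8.591 m
8.591 m × (1 in / 0.02540 m) = 338.2 in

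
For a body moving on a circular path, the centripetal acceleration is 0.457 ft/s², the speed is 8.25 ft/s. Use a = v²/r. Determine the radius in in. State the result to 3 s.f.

1790 in

Rearranging: r = v²/a.
a = 0.457 ft/s² = 0.1393 m/s²; v = 8.25 ft/s = 2.515 m/s.
r = 45.39 m
45.39 m × (1 in / 0.02540 m) = 1787 in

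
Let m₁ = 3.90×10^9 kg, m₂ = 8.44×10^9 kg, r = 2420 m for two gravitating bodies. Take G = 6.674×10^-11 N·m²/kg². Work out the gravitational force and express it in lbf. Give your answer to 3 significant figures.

Directly: F = Gm₁m₂/r².
m₁ = 3.90×10^9 kg; m₂ = 8.44×10^9 kg; r = 2420 m; G = 6.674×10^-11 N·m²/kg².
F = 375.1 N
375.1 N × (1 lbf / 4.448 N) = 84.33 lbf

84.3 lbf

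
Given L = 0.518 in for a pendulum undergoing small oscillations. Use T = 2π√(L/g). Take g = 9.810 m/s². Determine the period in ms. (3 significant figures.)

230 ms

T is given directly by: T = 2π√(L/g).
L = 0.518 in = 0.01316 m; g = 9.810 m/s².
T = 0.2301 s
0.2301 s × (1 ms / 0.001000 s) = 230.1 ms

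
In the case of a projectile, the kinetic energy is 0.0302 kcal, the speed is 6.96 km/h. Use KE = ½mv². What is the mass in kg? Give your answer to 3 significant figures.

67.6 kg

Rearranging: m = 2·KE/v².
KE = 0.0302 kcal = 126.4 J; v = 6.96 km/h = 1.933 m/s.
m = 67.61 kg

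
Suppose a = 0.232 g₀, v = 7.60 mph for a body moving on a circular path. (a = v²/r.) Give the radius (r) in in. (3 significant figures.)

200 in

Rearranging: r = v²/a.
a = 0.232 g₀ = 2.275 m/s²; v = 7.60 mph = 3.398 m/s.
r = 5.074 m
5.074 m × (1 in / 0.02540 m) = 199.7 in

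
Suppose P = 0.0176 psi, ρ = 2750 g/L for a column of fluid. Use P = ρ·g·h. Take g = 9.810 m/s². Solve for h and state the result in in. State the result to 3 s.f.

Rearranging: h = P/(ρ·g).
P = 0.0176 psi = 121.3 Pa; ρ = 2750 g/L = 2750 kg/m³; g = 9.810 m/s².
h = 0.004498 m
0.004498 m × (1 in / 0.02540 m) = 0.1771 in

0.177 in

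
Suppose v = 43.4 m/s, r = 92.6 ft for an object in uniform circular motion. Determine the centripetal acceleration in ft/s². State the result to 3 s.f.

219 ft/s²

Directly: a = v²/r.
v = 43.4 m/s; r = 92.6 ft = 28.22 m.
a = 66.73 m/s²
66.73 m/s² × (1 ft/s² / 0.3048 m/s²) = 218.9 ft/s²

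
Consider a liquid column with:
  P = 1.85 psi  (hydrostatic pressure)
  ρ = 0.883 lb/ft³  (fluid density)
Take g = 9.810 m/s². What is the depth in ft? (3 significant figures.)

302 ft

Solving P = ρ·g·h for h: h = P/(ρ·g).
P = 1.85 psi = 12755 Pa; ρ = 0.883 lb/ft³ = 14.14 kg/m³; g = 9.810 m/s².
h = 91.93 m
91.93 m × (1 ft / 0.3048 m) = 301.6 ft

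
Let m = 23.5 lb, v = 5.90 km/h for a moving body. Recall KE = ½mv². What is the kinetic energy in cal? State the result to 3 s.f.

3.42 cal

KE is given directly by: KE = ½mv².
m = 23.5 lb = 10.66 kg; v = 5.90 km/h = 1.639 m/s.
KE = 14.32 J
14.32 J × (1 cal / 4.184 J) = 3.421 cal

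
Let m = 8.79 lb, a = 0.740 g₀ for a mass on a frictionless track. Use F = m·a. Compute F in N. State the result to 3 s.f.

28.9 N

From Newton's second law: F = m·a.
m = 8.79 lb = 3.987 kg; a = 0.740 g₀ = 7.257 m/s².
F = 28.93 N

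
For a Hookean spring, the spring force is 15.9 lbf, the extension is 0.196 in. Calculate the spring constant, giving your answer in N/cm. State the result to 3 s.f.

142 N/cm

Solving F = k·x for k: k = F/x.
F = 15.9 lbf = 70.73 N; x = 0.196 in = 0.004978 m.
k = 14207 N/m
14207 N/m × (1 N/cm / 100.0 N/m) = 142.1 N/cm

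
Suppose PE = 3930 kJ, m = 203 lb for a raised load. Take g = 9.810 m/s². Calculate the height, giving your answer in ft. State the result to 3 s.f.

14300 ft

Rearranging: h = PE/(m·g).
PE = 3930 kJ = 3.930×10^6 J; m = 203 lb = 92.08 kg; g = 9.810 m/s².
h = 4351 m
4351 m × (1 ft / 0.3048 m) = 14274 ft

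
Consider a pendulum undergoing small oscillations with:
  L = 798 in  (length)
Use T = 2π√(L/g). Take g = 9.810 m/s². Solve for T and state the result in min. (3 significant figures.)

0.151 min

T is given directly by: T = 2π√(L/g).
L = 798 in = 20.27 m; g = 9.810 m/s².
T = 9.032 s
9.032 s × (1 min / 60.00 s) = 0.1505 min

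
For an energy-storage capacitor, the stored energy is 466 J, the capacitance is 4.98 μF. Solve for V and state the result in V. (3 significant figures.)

13700 V

Solving E = ½C·V² for V: V = √(2E/C).
E = 466 J; C = 4.98 μF = 4.980×10^-6 F.
V = 13680 V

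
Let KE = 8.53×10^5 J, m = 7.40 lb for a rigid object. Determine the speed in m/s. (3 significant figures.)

Rearranging: v = √(2·KE/m).
KE = 8.53×10^5 J; m = 7.40 lb = 3.357 kg.
v = 712.9 m/s

713 m/s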